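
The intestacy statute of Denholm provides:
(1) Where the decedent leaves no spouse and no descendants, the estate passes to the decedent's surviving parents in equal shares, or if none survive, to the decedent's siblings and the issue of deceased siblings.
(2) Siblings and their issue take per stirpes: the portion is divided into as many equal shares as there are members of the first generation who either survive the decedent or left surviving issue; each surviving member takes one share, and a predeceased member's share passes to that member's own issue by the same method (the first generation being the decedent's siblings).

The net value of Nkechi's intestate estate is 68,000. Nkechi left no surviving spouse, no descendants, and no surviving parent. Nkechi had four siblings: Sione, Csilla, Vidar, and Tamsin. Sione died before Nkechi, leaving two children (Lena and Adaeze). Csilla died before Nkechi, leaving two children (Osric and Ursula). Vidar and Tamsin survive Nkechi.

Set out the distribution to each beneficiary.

The entire 68,000 passes to the siblings and their issue.
That amount (68,000) is divided into 4 shares of 17,000: Vidar and Tamsin each take 17,000; Sione's 17,000 share passes to Sione's issue; Csilla's 17,000 share passes to Csilla's issue.
Sione's share (17,000) is divided into 2 shares of 8,500: Lena and Adaeze each take 8,500.
Csilla's share (17,000) is divided into 2 shares of 8,500: Osric and Ursula each take 8,500.

Lena: 8,500; Adaeze: 8,500; Osric: 8,500; Ursula: 8,500; Vidar: 17,000; Tamsin: 17,000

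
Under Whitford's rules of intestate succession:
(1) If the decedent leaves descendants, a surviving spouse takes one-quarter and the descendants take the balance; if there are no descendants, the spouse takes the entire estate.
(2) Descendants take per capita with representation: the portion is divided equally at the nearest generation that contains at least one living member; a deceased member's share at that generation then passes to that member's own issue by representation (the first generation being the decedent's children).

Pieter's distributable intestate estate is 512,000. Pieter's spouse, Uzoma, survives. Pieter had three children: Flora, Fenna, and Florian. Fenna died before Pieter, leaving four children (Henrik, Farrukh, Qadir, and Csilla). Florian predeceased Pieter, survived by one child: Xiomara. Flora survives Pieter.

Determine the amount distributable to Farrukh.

Farrukh receives 32,000.

Uzoma takes one-quarter of 512,000 = 128,000. The remaining 384,000 passes to the descendants.
The descendants' portion (384,000) is divided into 3 shares of 128,000: Flora takes 128,000; Fenna's 128,000 share passes to Fenna's issue; Florian's 128,000 share passes to Florian's issue.
Fenna's share (128,000) is divided into 4 shares of 32,000: Henrik, Farrukh, Qadir, and Csilla each take 32,000.
Florian's share (128,000) passes entirely to Xiomara.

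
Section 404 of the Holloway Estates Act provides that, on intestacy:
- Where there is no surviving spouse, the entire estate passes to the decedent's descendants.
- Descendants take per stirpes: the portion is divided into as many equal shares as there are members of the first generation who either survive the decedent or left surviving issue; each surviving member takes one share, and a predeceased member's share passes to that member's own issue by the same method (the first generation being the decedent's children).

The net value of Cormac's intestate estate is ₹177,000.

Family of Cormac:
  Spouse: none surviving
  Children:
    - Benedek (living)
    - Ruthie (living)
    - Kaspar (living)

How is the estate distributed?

Benedek: ₹59,000; Ruthie: ₹59,000; Kaspar: ₹59,000

The entire ₹177,000 passes to the descendants.
That amount (₹177,000) is divided into 3 shares of ₹59,000: Benedek, Ruthie, and Kaspar each take ₹59,000.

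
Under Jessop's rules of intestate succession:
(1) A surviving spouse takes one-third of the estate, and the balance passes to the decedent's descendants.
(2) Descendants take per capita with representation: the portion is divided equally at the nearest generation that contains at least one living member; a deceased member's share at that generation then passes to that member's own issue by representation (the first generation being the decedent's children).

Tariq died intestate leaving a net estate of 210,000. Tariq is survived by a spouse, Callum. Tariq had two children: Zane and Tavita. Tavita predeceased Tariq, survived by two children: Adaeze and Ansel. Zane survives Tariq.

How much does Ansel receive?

Callum takes one-third of 210,000 = 70,000. The remaining 140,000 passes to the descendants.
The descendants' portion (140,000) is divided into 2 shares of 70,000: Zane takes 70,000; Tavita's 70,000 share passes to Tavita's issue.
Tavita's share (70,000) is divided into 2 shares of 35,000: Adaeze and Ansel each take 35,000.

Ansel receives 35,000.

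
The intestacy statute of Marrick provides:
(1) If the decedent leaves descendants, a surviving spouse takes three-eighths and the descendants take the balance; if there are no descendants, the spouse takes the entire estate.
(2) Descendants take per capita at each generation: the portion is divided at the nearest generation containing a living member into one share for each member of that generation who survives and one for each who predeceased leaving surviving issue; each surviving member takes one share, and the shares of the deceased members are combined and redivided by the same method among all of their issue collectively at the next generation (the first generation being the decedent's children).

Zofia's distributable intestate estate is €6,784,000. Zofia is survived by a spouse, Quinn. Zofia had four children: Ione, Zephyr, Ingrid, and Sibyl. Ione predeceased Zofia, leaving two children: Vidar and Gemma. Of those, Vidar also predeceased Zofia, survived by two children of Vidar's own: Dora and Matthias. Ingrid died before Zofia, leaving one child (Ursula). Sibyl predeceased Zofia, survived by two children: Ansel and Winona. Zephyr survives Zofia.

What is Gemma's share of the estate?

Quinn takes three-eighths of €6,784,000 = €2,544,000. The remaining €4,240,000 passes to the descendants.
The descendants' portion (€4,240,000) is divided at the children's generation into 4 shares of €1,060,000. Zephyr takes €1,060,000. The 3 shares of the deceased (Ione, Ingrid, and Sibyl) are combined into a pool of €3,180,000.
That pool (€3,180,000) is divided at the grandchildren's generation into 5 shares of €636,000. Gemma, Ursula, Ansel, and Winona each take €636,000. The remaining share for the deceased Vidar (€636,000) is carried to the next generation.
That pool (€636,000) is divided at the great-grandchildren's generation equally among Dora and Matthias: €318,000 each.

Gemma receives €636,000.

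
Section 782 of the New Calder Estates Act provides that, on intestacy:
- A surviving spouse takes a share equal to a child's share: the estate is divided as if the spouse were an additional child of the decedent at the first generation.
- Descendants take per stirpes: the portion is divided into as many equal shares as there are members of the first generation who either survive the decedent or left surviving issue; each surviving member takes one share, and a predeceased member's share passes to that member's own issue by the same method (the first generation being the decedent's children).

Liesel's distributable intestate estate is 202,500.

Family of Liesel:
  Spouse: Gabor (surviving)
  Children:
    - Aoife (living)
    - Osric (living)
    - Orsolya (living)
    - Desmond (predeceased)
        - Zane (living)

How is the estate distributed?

Gabor: 40,500; Aoife: 40,500; Osric: 40,500; Orsolya: 40,500; Zane: 40,500

The spouse counts as an additional share at the children's level, so there are 5 primary shares of 40,500. Gabor takes one such share (40,500).
The children's combined portion (162,000) is divided into 4 shares of 40,500: Aoife, Osric, and Orsolya each take 40,500; Desmond's 40,500 share passes to Desmond's issue.
Desmond's share (40,500) passes entirely to Zane.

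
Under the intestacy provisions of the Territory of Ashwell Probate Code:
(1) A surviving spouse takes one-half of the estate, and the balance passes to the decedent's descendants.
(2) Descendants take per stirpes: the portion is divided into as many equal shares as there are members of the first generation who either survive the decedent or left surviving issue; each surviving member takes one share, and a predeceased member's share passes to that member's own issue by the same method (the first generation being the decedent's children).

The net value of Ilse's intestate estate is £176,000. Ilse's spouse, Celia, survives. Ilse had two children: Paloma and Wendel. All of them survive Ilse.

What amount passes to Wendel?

Celia takes one-half of £176,000 = £88,000. The remaining £88,000 passes to the descendants.
The descendants' portion (£88,000) is divided into 2 shares of £44,000: Paloma and Wendel each take £44,000.

Wendel receives £44,000.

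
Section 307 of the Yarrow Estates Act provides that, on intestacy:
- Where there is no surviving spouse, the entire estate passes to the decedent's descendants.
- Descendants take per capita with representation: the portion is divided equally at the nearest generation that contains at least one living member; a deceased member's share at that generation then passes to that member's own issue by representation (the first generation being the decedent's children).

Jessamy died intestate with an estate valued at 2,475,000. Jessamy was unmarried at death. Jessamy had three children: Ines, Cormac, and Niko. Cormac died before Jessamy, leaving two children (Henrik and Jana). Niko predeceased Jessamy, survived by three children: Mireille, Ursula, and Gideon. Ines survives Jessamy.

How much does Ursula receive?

The entire 2,475,000 passes to the descendants.
That amount (2,475,000) is divided into 3 shares of 825,000: Ines takes 825,000; Cormac's 825,000 share passes to Cormac's issue; Niko's 825,000 share passes to Niko's issue.
Cormac's share (825,000) is divided into 2 shares of 412,500: Henrik and Jana each take 412,500.
Niko's share (825,000) is divided into 3 shares of 275,000: Mireille, Ursula, and Gideon each take 275,000.

Ursula receives 275,000.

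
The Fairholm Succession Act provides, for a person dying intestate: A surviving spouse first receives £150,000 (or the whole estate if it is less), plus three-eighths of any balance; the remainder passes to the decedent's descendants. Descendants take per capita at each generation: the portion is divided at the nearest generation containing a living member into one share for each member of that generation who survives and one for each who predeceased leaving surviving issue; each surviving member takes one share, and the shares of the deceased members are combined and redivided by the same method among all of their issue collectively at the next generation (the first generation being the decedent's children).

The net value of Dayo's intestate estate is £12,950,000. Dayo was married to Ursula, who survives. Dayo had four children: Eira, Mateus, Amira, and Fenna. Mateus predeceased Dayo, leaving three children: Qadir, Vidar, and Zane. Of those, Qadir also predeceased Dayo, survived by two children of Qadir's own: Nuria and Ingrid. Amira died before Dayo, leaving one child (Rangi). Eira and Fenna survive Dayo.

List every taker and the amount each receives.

Ursula: £4,950,000; Eira: £2,000,000; Nuria: £500,000; Ingrid: £500,000; Vidar: £1,000,000; Zane: £1,000,000; Rangi: £1,000,000; Fenna: £2,000,000

Ursula first takes £150,000, leaving a balance of £12,800,000. Ursula then takes three-eighths of the balance (£4,800,000), for a total of £4,950,000. The remaining £8,000,000 passes to the descendants.
The descendants' portion (£8,000,000) is divided at the children's generation into 4 shares of £2,000,000. Eira and Fenna each take £2,000,000. The 2 shares of the deceased (Mateus and Amira) are combined into a pool of £4,000,000.
That pool (£4,000,000) is divided at the grandchildren's generation into 4 shares of £1,000,000. Vidar, Zane, and Rangi each take £1,000,000. The remaining share for the deceased Qadir (£1,000,000) is carried to the next generation.
That pool (£1,000,000) is divided at the great-grandchildren's generation equally among Nuria and Ingrid: £500,000 each.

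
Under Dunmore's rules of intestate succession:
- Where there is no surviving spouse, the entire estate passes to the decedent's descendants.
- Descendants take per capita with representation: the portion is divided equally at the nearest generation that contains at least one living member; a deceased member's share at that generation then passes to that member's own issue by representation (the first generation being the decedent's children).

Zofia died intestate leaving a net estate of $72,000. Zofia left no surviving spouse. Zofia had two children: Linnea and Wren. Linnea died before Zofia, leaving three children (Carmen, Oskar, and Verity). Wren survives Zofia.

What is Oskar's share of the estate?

The entire $72,000 passes to the descendants.
That amount ($72,000) is divided into 2 shares of $36,000: Wren takes $36,000; Linnea's $36,000 share passes to Linnea's issue.
Linnea's share ($36,000) is divided into 3 shares of $12,000: Carmen, Oskar, and Verity each take $12,000.

Oskar receives $12,000.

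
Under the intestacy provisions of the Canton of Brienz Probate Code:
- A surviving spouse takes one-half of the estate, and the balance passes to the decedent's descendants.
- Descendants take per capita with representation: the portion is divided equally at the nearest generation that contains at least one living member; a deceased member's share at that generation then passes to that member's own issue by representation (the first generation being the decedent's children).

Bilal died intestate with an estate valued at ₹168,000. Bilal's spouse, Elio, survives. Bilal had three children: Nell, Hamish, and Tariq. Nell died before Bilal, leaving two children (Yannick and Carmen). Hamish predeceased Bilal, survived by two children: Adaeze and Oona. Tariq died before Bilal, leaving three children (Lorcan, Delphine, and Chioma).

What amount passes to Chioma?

Elio takes one-half of ₹168,000 = ₹84,000. The remaining ₹84,000 passes to the descendants.
No child survives, so the initial division is made at the grandchildren's generation.
The descendants' portion (₹84,000) is divided into 7 shares of ₹12,000: Yannick, Carmen, Adaeze, Oona, Lorcan, Delphine, and Chioma each take ₹12,000.

Chioma receives ₹12,000.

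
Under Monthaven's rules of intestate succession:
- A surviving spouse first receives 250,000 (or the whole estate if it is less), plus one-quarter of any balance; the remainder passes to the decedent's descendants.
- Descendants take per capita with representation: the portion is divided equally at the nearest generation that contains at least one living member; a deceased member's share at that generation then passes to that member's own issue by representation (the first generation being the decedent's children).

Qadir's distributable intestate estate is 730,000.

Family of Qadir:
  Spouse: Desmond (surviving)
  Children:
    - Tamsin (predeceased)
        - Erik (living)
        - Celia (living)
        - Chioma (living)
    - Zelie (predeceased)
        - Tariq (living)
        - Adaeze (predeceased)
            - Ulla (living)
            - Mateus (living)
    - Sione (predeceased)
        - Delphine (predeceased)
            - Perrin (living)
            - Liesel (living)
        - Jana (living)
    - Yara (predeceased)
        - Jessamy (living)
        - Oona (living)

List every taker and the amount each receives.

Desmond first takes 250,000, leaving a balance of 480,000. Desmond then takes one-quarter of the balance (120,000), for a total of 370,000. The remaining 360,000 passes to the descendants.
No child survives, so the initial division is made at the grandchildren's generation.
The descendants' portion (360,000) is divided into 9 shares of 40,000: Erik, Celia, Chioma, Tariq, Jana, Jessamy, and Oona each take 40,000; Adaeze's 40,000 share passes to Adaeze's issue; Delphine's 40,000 share passes to Delphine's issue.
Adaeze's share (40,000) is divided into 2 shares of 20,000: Ulla and Mateus each take 20,000.
Delphine's share (40,000) is divided into 2 shares of 20,000: Perrin and Liesel each take 20,000.

Desmond: 370,000; Erik: 40,000; Celia: 40,000; Chioma: 40,000; Tariq: 40,000; Ulla: 20,000; Mateus: 20,000; Perrin: 20,000; Liesel: 20,000; Jana: 40,000; Jessamy: 40,000; Oona: 40,000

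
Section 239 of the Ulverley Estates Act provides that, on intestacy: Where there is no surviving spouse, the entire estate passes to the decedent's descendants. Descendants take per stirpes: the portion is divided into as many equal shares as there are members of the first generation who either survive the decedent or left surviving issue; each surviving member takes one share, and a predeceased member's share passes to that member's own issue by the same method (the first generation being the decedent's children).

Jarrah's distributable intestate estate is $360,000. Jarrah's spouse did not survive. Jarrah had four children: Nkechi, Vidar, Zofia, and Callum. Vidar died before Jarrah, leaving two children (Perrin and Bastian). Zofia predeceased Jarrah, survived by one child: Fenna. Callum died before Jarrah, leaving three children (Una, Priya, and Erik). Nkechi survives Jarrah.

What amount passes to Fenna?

The entire $360,000 passes to the descendants.
That amount ($360,000) is divided into 4 shares of $90,000: Nkechi takes $90,000; Vidar's $90,000 share passes to Vidar's issue; Zofia's $90,000 share passes to Zofia's issue; Callum's $90,000 share passes to Callum's issue.
Vidar's share ($90,000) is divided into 2 shares of $45,000: Perrin and Bastian each take $45,000.
Zofia's share ($90,000) passes entirely to Fenna.
Callum's share ($90,000) is divided into 3 shares of $30,000: Una, Priya, and Erik each take $30,000.

Fenna receives $90,000.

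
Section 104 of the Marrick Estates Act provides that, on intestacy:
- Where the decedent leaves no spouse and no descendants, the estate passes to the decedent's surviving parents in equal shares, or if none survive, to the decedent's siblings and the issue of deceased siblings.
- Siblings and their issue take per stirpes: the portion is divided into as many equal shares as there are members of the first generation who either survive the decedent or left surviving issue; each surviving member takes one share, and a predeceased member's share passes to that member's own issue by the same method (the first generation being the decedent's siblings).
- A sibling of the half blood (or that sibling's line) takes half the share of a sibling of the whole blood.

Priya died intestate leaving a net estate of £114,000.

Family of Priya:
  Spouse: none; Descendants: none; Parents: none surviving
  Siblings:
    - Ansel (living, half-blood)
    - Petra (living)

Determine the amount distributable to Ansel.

The entire £114,000 passes to the siblings and their issue.
Counting each half-blood sibling's line as half a unit, there are 3/2 units in £114,000, so one unit is £76,000. Whole-blood lines (Petra) take £76,000 each; half-blood lines (Ansel) take £38,000 each.

Ansel receives £38,000.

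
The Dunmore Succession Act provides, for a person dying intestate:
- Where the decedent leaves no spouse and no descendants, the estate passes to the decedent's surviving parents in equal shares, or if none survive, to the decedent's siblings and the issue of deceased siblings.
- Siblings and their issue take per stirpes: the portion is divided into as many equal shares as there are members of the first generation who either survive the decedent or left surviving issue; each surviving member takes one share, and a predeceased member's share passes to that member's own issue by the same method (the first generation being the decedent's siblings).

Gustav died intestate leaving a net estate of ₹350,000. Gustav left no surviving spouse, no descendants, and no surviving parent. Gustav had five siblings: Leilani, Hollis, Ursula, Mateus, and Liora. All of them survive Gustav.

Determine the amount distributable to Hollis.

The entire ₹350,000 passes to the siblings and their issue.
That amount (₹350,000) is divided into 5 shares of ₹70,000: Leilani, Hollis, Ursula, Mateus, and Liora each take ₹70,000.

Hollis receives ₹70,000.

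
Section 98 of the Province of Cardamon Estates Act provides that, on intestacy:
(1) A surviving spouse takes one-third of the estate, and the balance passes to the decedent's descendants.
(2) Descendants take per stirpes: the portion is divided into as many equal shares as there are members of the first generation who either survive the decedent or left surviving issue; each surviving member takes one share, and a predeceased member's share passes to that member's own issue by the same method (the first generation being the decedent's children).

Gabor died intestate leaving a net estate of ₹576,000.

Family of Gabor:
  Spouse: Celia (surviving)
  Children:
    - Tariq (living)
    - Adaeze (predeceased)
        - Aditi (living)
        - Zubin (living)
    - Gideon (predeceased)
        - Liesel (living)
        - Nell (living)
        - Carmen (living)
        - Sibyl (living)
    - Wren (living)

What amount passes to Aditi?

Aditi receives ₹48,000.

Celia takes one-third of ₹576,000 = ₹192,000. The remaining ₹384,000 passes to the descendants.
The descendants' portion (₹384,000) is divided into 4 shares of ₹96,000: Tariq and Wren each take ₹96,000; Adaeze's ₹96,000 share passes to Adaeze's issue; Gideon's ₹96,000 share passes to Gideon's issue.
Adaeze's share (₹96,000) is divided into 2 shares of ₹48,000: Aditi and Zubin each take ₹48,000.
Gideon's share (₹96,000) is divided into 4 shares of ₹24,000: Liesel, Nell, Carmen, and Sibyl each take ₹24,000.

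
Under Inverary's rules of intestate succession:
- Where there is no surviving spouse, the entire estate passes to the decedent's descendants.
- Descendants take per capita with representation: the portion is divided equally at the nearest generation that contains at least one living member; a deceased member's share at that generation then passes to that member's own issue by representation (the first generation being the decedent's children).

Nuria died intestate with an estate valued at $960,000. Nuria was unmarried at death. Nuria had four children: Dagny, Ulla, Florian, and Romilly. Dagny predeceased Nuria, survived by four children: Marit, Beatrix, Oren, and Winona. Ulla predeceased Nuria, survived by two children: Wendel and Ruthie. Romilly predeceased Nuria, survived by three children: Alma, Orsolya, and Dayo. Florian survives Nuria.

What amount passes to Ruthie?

Ruthie receives $120,000.

The entire $960,000 passes to the descendants.
That amount ($960,000) is divided into 4 shares of $240,000: Florian takes $240,000; Dagny's $240,000 share passes to Dagny's issue; Ulla's $240,000 share passes to Ulla's issue; Romilly's $240,000 share passes to Romilly's issue.
Dagny's share ($240,000) is divided into 4 shares of $60,000: Marit, Beatrix, Oren, and Winona each take $60,000.
Ulla's share ($240,000) is divided into 2 shares of $120,000: Wendel and Ruthie each take $120,000.
Romilly's share ($240,000) is divided into 3 shares of $80,000: Alma, Orsolya, and Dayo each take $80,000.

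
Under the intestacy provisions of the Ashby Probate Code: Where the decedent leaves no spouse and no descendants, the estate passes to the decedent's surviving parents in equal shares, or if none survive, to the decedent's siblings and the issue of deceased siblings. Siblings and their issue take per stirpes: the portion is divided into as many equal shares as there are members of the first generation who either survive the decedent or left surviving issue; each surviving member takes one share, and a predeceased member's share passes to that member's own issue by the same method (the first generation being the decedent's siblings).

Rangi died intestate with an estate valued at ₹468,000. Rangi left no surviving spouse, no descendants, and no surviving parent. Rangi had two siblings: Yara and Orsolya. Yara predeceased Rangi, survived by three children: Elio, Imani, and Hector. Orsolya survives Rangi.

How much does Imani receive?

Imani receives ₹78,000.

The entire ₹468,000 passes to the siblings and their issue.
That amount (₹468,000) is divided into 2 shares of ₹234,000: Orsolya takes ₹234,000; Yara's ₹234,000 share passes to Yara's issue.
Yara's share (₹234,000) is divided into 3 shares of ₹78,000: Elio, Imani, and Hector each take ₹78,000.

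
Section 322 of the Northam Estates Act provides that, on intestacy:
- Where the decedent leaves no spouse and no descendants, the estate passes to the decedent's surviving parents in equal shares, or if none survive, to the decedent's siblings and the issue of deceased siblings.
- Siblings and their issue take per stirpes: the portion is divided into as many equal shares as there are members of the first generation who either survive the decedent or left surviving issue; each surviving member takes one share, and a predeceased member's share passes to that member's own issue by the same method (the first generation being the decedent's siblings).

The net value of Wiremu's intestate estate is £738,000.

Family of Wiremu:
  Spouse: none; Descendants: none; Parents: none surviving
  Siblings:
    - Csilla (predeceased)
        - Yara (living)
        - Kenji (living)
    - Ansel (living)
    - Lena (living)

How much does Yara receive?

The entire £738,000 passes to the siblings and their issue.
That amount (£738,000) is divided into 3 shares of £246,000: Ansel and Lena each take £246,000; Csilla's £246,000 share passes to Csilla's issue.
Csilla's share (£246,000) is divided into 2 shares of £123,000: Yara and Kenji each take £123,000.

Yara receives £123,000.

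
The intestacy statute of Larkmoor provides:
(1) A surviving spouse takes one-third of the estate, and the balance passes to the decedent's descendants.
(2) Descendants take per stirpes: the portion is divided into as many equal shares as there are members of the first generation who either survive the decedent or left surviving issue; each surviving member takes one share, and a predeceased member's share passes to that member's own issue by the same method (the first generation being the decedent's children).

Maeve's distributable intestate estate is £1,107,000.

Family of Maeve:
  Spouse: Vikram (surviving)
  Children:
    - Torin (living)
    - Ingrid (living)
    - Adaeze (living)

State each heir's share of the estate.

Vikram: £369,000; Torin: £246,000; Ingrid: £246,000; Adaeze: £246,000

Vikram takes one-third of £1,107,000 = £369,000. The remaining £738,000 passes to the descendants.
The descendants' portion (£738,000) is divided into 3 shares of £246,000: Torin, Ingrid, and Adaeze each take £246,000.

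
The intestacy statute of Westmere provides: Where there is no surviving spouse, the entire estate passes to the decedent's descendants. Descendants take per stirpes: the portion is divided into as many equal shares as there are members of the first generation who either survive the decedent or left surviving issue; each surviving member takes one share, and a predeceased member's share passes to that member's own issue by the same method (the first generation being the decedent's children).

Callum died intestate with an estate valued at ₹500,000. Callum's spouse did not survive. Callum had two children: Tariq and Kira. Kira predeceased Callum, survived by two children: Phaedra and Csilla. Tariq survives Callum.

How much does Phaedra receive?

The entire ₹500,000 passes to the descendants.
That amount (₹500,000) is divided into 2 shares of ₹250,000: Tariq takes ₹250,000; Kira's ₹250,000 share passes to Kira's issue.
Kira's share (₹250,000) is divided into 2 shares of ₹125,000: Phaedra and Csilla each take ₹125,000.

Phaedra receives ₹125,000.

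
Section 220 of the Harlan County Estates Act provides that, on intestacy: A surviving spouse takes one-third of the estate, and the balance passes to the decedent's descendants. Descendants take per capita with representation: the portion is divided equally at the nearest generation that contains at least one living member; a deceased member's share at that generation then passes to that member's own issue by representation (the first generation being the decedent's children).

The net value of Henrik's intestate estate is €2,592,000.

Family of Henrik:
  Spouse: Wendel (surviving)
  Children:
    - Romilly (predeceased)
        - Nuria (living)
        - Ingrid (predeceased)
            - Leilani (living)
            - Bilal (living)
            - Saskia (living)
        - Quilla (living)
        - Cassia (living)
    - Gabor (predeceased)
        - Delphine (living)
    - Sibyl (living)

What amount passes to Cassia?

Cassia receives €144,000.

Wendel takes one-third of €2,592,000 = €864,000. The remaining €1,728,000 passes to the descendants.
The descendants' portion (€1,728,000) is divided into 3 shares of €576,000: Sibyl takes €576,000; Romilly's €576,000 share passes to Romilly's issue; Gabor's €576,000 share passes to Gabor's issue.
Romilly's share (€576,000) is divided into 4 shares of €144,000: Nuria, Quilla, and Cassia each take €144,000; Ingrid's €144,000 share passes to Ingrid's issue.
Ingrid's share (€144,000) is divided into 3 shares of €48,000: Leilani, Bilal, and Saskia each take €48,000.
Gabor's share (€576,000) passes entirely to Delphine.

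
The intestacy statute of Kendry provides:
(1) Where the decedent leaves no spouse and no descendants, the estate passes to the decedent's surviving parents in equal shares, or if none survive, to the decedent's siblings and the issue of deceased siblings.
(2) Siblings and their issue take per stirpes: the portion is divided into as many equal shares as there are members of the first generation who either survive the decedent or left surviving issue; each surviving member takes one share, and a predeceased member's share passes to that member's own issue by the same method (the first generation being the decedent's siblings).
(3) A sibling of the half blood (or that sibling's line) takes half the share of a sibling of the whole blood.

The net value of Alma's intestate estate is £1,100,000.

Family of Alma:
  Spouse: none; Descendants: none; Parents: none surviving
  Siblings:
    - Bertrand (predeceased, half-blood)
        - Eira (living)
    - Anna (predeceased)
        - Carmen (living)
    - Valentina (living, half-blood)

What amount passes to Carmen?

Carmen receives £550,000.

The entire £1,100,000 passes to the siblings and their issue.
Counting each half-blood sibling's line as half a unit, there are 2 units in £1,100,000, so one unit is £550,000. Whole-blood lines (Anna) take £550,000 each; half-blood lines (Bertrand and Valentina) take £275,000 each.
Bertrand's share (£275,000) passes entirely to Eira.
Anna's share (£550,000) passes entirely to Carmen.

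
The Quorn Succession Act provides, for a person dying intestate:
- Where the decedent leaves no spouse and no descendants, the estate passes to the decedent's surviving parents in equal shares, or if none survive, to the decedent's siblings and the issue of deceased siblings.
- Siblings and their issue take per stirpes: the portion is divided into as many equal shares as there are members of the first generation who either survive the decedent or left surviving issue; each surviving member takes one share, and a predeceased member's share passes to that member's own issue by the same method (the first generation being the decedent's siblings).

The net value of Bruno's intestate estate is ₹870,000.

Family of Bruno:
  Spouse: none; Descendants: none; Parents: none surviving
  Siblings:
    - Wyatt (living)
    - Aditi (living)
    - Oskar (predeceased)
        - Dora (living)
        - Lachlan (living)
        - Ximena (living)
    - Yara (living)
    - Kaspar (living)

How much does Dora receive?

The entire ₹870,000 passes to the siblings and their issue.
That amount (₹870,000) is divided into 5 shares of ₹174,000: Wyatt, Aditi, Yara, and Kaspar each take ₹174,000; Oskar's ₹174,000 share passes to Oskar's issue.
Oskar's share (₹174,000) is divided into 3 shares of ₹58,000: Dora, Lachlan, and Ximena each take ₹58,000.

Dora receives ₹58,000.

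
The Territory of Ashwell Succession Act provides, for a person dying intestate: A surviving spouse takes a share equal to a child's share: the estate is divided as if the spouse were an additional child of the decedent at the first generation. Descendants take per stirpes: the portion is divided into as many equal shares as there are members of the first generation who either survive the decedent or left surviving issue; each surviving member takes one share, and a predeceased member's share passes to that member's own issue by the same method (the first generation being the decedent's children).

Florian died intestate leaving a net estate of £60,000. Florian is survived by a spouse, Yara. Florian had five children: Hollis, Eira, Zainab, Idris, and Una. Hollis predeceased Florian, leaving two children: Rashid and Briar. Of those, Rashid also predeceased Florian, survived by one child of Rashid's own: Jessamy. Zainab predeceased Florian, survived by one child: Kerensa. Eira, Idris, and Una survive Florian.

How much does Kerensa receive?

The spouse counts as an additional share at the children's level, so there are 6 primary shares of £10,000. Yara takes one such share (£10,000).
The children's combined portion (£50,000) is divided into 5 shares of £10,000: Eira, Idris, and Una each take £10,000; Hollis's £10,000 share passes to Hollis's issue; Zainab's £10,000 share passes to Zainab's issue.
Hollis's share (£10,000) is divided into 2 shares of £5,000: Briar takes £5,000; Rashid's £5,000 share passes to Rashid's issue.
Rashid's share (£5,000) passes entirely to Jessamy.
Zainab's share (£10,000) passes entirely to Kerensa.

Kerensa receives £10,000.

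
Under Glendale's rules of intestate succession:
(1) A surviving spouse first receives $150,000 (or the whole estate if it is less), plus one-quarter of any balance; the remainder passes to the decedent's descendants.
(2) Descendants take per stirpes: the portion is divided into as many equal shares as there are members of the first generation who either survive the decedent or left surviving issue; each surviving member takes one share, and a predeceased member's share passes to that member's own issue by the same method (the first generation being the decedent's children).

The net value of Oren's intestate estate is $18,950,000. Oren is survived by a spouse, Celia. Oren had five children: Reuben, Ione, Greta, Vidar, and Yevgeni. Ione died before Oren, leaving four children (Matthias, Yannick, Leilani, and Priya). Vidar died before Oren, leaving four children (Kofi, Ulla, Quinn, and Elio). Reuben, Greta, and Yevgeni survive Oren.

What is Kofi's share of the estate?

Celia first takes $150,000, leaving a balance of $18,800,000. Celia then takes one-quarter of the balance ($4,700,000), for a total of $4,850,000. The remaining $14,100,000 passes to the descendants.
The descendants' portion ($14,100,000) is divided into 5 shares of $2,820,000: Reuben, Greta, and Yevgeni each take $2,820,000; Ione's $2,820,000 share passes to Ione's issue; Vidar's $2,820,000 share passes to Vidar's issue.
Ione's share ($2,820,000) is divided into 4 shares of $705,000: Matthias, Yannick, Leilani, and Priya each take $705,000.
Vidar's share ($2,820,000) is divided into 4 shares of $705,000: Kofi, Ulla, Quinn, and Elio each take $705,000.

Kofi receives $705,000.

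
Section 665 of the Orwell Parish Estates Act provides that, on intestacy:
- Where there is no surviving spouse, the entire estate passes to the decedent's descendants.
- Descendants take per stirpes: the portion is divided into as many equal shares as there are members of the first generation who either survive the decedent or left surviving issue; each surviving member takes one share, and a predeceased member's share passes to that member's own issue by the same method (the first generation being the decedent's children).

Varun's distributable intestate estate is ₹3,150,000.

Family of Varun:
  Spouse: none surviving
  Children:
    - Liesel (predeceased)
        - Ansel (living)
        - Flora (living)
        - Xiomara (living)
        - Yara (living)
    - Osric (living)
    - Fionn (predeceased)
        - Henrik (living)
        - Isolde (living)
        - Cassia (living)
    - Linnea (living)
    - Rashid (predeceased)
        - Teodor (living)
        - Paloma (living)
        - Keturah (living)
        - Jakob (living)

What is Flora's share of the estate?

The entire ₹3,150,000 passes to the descendants.
That amount (₹3,150,000) is divided into 5 shares of ₹630,000: Osric and Linnea each take ₹630,000; Liesel's ₹630,000 share passes to Liesel's issue; Fionn's ₹630,000 share passes to Fionn's issue; Rashid's ₹630,000 share passes to Rashid's issue.
Liesel's share (₹630,000) is divided into 4 shares of ₹157,500: Ansel, Flora, Xiomara, and Yara each take ₹157,500.
Fionn's share (₹630,000) is divided into 3 shares of ₹210,000: Henrik, Isolde, and Cassia each take ₹210,000.
Rashid's share (₹630,000) is divided into 4 shares of ₹157,500: Teodor, Paloma, Keturah, and Jakob each take ₹157,500.

Flora receives ₹157,500.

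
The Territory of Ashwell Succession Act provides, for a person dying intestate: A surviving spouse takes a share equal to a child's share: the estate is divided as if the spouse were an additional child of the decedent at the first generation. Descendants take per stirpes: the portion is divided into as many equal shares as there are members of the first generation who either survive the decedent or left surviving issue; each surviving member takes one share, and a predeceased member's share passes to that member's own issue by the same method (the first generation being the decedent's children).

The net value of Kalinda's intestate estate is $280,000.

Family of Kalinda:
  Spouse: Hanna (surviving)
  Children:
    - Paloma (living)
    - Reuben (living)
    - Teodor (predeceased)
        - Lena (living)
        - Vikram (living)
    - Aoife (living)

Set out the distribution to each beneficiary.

The spouse counts as an additional share at the children's level, so there are 5 primary shares of $56,000. Hanna takes one such share ($56,000).
The children's combined portion ($224,000) is divided into 4 shares of $56,000: Paloma, Reuben, and Aoife each take $56,000; Teodor's $56,000 share passes to Teodor's issue.
Teodor's share ($56,000) is divided into 2 shares of $28,000: Lena and Vikram each take $28,000.

Hanna: $56,000; Paloma: $56,000; Reuben: $56,000; Lena: $28,000; Vikram: $28,000; Aoife: $56,000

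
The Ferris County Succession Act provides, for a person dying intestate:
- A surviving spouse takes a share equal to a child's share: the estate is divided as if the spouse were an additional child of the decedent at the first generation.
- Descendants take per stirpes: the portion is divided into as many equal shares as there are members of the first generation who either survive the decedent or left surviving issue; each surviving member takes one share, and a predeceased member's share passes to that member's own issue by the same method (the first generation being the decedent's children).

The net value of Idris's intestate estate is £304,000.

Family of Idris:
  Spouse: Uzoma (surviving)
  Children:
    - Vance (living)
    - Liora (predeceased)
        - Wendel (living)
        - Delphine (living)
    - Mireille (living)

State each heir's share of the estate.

The spouse counts as an additional share at the children's level, so there are 4 primary shares of £76,000. Uzoma takes one such share (£76,000).
The children's combined portion (£228,000) is divided into 3 shares of £76,000: Vance and Mireille each take £76,000; Liora's £76,000 share passes to Liora's issue.
Liora's share (£76,000) is divided into 2 shares of £38,000: Wendel and Delphine each take £38,000.

Uzoma: £76,000; Vance: £76,000; Wendel: £38,000; Delphine: £38,000; Mireille: £76,000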